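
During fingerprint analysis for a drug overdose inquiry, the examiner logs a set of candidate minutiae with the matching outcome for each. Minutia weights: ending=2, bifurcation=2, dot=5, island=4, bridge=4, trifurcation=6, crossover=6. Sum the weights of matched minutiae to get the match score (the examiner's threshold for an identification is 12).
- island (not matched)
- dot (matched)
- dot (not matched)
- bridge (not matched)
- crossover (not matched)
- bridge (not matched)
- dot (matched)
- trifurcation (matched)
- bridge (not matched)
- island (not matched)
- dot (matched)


Weighted minutiae match score:
  island: not matched, +0
  dot: matched, +5 (running total 5)
  dot: not matched, +0
  bridge: not matched, +0
  crossover: not matched, +0
  bridge: not matched, +0
  dot: matched, +5 (running total 10)
  trifurcation: matched, +6 (running total 16)
  bridge: not matched, +0
  island: not matched, +0
  dot: matched, +5 (running total 21)
Total score = 21
Threshold = 12; verdict = identification

21


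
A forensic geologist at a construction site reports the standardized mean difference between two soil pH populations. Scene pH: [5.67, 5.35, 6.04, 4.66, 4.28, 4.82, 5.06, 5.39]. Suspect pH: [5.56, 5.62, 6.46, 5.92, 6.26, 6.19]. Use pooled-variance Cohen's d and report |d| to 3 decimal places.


Pooled-variance Cohen's d for soil pH comparison:
Scene mean = 41.27 / 8 = 5.15875
Suspect mean = 36.01 / 6 = 6.001667
Scene sample variance s_s^2 = 0.324784
Suspect sample variance s_c^2 = 0.131937
Pooled variance = ((n_s-1)*s_s^2 + (n_c-1)*s_c^2) / (n_s + n_c - 2) = 0.244431
Pooled SD = sqrt(0.244431) = 0.4944
Mean difference = -0.842917
|d| = |-0.842917| / 0.4944 = 1.705

1.705


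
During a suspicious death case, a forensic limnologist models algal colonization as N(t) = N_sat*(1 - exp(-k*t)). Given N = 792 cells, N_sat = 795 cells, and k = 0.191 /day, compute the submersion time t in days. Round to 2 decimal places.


PMSI from diatom colonization curve:
N / N_sat = 792 / 795 = 0.996226
1 - N/N_sat = 0.003774
ln(1 - N/N_sat) = -5.57962
t = -ln(1 - N/N_sat) / k = -(-5.57962) / 0.191 = 29.21 days

29.21


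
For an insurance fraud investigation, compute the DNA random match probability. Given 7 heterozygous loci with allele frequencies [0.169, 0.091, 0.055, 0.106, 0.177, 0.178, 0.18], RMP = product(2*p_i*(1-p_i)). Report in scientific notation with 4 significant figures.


Computing RMP for 7 loci:
Locus 1: 2 * 0.169 * 0.831 = 0.280878
Locus 2: 2 * 0.091 * 0.909 = 0.165438
Locus 3: 2 * 0.055 * 0.945 = 0.10395
Locus 4: 2 * 0.106 * 0.894 = 0.189528
Locus 5: 2 * 0.177 * 0.823 = 0.291342
Locus 6: 2 * 0.178 * 0.822 = 0.292632
Locus 7: 2 * 0.18 * 0.82 = 0.2952
RMP = 2.304e-05

2.304e-05


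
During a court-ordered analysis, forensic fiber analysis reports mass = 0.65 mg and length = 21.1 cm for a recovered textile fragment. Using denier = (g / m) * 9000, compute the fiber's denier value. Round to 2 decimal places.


Denier calculation:
Mass in grams = 0.65 mg / 1000 = 0.00065 g
Length in meters = 21.1 cm / 100 = 0.211 m
Linear density = mass / length = 0.00065 / 0.211 = 0.00308057 g/m
Denier = (g/m) * 9000 = 0.00308057 * 9000 = 27.73

27.73


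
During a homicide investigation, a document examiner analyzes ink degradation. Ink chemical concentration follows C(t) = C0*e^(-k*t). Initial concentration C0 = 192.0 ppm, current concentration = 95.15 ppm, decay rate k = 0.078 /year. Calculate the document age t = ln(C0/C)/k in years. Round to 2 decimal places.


Document age estimation:
C0/C = 192.0 / 95.15 = 2.017867
ln(C0/C) = 0.702041
t = 0.702041 / 0.078 = 9.00 years

9.00


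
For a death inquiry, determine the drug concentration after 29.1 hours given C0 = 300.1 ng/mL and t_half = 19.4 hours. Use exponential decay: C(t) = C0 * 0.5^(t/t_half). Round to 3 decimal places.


Drug concentration decay:
Number of half-lives = t / t_half = 29.1 / 19.4 = 1.5
Decay factor = 0.5^1.5 = 0.35355339
C(t) = 300.1 * 0.35355339 = 106.101 ng/mL

106.101


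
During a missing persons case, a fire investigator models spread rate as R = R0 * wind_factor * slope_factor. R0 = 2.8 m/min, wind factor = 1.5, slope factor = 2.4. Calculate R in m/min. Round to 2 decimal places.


Fire spread rate calculation:
R = R0 * wind_factor * slope_factor
= 2.8 * 1.5 * 2.4
= 4.2 * 2.4
= 10.08 m/min

10.08


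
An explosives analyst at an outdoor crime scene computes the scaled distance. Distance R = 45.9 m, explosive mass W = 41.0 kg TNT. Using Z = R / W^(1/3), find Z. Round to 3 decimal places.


Scaled distance calculation:
W^(1/3) = 41.0^(1/3) = 3.448217
Z = R / W^(1/3) = 45.9 / 3.448217
Z = 13.311 m/kg^(1/3)

13.311


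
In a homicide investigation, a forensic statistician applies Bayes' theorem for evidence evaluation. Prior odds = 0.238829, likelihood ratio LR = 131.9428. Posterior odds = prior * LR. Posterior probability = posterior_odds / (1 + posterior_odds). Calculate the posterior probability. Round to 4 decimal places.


Bayesian evidence evaluation:
Posterior odds = prior_odds * LR = 0.238829 * 131.9428 = 31.51177
Posterior probability = posterior_odds / (1 + posterior_odds)
= 31.51177 / (1 + 31.51177)
= 31.51177 / 32.51177
= 0.9692

0.9692


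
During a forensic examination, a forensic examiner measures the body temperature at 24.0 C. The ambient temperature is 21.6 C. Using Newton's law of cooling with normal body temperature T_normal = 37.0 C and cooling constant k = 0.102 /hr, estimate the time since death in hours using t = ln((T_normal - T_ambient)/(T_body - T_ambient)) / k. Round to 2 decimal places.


Using Newton's law of cooling:
t = ln((T_normal - T_ambient) / (T_body - T_ambient)) / k
T_normal - T_ambient = 15.4
T_body - T_ambient = 2.4
Ratio = 6.416667
ln(ratio) = 1.858899
t = 1.858899 / 0.102 = 18.22 hours

18.22


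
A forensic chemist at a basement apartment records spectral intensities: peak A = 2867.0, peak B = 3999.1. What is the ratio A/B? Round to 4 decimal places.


Spectral peak ratio:
Peak A = 2867.0 counts
Peak B = 3999.1 counts
Ratio = 2867.0 / 3999.1 = 0.7169

0.7169


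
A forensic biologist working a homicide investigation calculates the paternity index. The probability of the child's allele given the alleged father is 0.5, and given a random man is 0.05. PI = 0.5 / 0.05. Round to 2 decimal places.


Paternity Index calculation:
PI = P(allele|father) / P(allele|random)
PI = 0.5 / 0.05
PI = 10.00

10.00


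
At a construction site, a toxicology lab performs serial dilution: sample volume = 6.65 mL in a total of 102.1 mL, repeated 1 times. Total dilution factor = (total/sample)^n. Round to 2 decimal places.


Dilution factor calculation:
Single dilution = V_total / V_sample = 102.1 / 6.65 ≈ 15.353383
Number of dilutions = 1
Total DF = (102.1 / 6.65)^1 (full precision, rounded at the end) = 15.35

15.35


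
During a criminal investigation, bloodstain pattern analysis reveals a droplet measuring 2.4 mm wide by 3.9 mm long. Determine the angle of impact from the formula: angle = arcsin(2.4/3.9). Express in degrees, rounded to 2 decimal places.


Blood spatter impact angle calculation:
width / length = 2.4 / 3.9 = 0.615385
angle = arcsin(0.615385)
angle = 37.98 degrees

37.98


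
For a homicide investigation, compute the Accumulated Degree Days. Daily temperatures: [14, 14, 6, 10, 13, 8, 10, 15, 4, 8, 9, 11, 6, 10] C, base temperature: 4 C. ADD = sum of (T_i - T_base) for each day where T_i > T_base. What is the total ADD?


Computing ADD day by day:
Day 1: max(0, 14 - 4) = 10
Day 2: max(0, 14 - 4) = 10
Day 3: max(0, 6 - 4) = 2
Day 4: max(0, 10 - 4) = 6
Day 5: max(0, 13 - 4) = 9
Day 6: max(0, 8 - 4) = 4
Day 7: max(0, 10 - 4) = 6
Day 8: max(0, 15 - 4) = 11
Day 9: max(0, 4 - 4) = 0
Day 10: max(0, 8 - 4) = 4
Day 11: max(0, 9 - 4) = 5
Day 12: max(0, 11 - 4) = 7
Day 13: max(0, 6 - 4) = 2
Day 14: max(0, 10 - 4) = 6
Total ADD = 82

82


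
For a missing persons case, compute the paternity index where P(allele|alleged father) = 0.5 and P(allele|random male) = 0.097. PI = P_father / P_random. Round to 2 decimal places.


Paternity Index calculation:
PI = P(allele|father) / P(allele|random)
PI = 0.5 / 0.097
PI = 5.15

5.15


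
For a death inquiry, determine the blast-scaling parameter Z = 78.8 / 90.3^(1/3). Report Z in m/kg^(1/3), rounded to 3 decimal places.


Scaled distance calculation:
W^(1/3) = 90.3^(1/3) = 4.486379
Z = R / W^(1/3) = 78.8 / 4.486379
Z = 17.564 m/kg^(1/3)

17.564


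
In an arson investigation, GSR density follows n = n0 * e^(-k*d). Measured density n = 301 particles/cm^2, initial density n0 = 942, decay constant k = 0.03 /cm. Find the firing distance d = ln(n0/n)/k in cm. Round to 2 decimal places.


GSR distance calculation:
n0/n = 942 / 301 = 3.129568
ln(n0/n) = 1.140895
d = 1.140895 / 0.03 = 38.03 cm

38.03


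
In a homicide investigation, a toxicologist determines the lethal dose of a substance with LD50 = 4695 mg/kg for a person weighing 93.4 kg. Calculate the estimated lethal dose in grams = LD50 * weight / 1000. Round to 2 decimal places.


Lethal dose calculation:
Lethal dose = LD50 * body_weight / 1000
= 4695 * 93.4 / 1000
= 438513 / 1000
= 438.51 g

438.51


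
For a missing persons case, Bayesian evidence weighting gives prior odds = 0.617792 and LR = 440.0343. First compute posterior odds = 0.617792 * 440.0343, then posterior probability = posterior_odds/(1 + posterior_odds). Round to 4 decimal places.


Bayesian evidence evaluation:
Posterior odds = prior_odds * LR = 0.617792 * 440.0343 = 271.8497
Posterior probability = posterior_odds / (1 + posterior_odds)
= 271.8497 / (1 + 271.8497)
= 271.8497 / 272.8497
= 0.9963

0.9963


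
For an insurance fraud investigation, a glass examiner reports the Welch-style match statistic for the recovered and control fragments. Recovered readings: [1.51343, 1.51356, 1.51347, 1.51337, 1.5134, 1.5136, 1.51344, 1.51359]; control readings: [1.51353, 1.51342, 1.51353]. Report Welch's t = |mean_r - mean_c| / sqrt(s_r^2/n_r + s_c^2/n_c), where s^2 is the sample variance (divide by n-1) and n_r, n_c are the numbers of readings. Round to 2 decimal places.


Welch's t-criterion for glass RI comparison:
Recovered mean = sum / n_r = 12.10786 / 8 = 1.5134825
Control mean = sum / n_c = 4.54048 / 3 = 1.5134933
Recovered sample variance s_r^2 = 7.93571e-09
Control sample variance s_c^2 = 4.03333e-09
Welch SE (unpooled) = sqrt(s_r^2/n_r + s_c^2/n_c) = sqrt(9.91964e-10 + 1.34444e-09) = sqrt(2.3364e-09) = 4.83363e-05
|mean_r - mean_c| = 1.08333e-05
t = 1.08333e-05 / 4.83363e-05 = 0.22

0.22


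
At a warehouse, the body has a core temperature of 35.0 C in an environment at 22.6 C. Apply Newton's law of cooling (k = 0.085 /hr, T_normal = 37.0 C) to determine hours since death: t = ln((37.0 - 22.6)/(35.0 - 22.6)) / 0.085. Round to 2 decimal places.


Using Newton's law of cooling:
t = ln((T_normal - T_ambient) / (T_body - T_ambient)) / k
T_normal - T_ambient = 14.4
T_body - T_ambient = 12.4
Ratio = 1.16129
ln(ratio) = 0.149531
t = 0.149531 / 0.085 = 1.76 hours

1.76


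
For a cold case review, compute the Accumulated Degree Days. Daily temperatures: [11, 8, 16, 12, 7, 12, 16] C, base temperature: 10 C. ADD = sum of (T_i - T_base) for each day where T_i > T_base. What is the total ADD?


Computing ADD day by day:
Day 1: max(0, 11 - 10) = 1
Day 2: max(0, 8 - 10) = 0
Day 3: max(0, 16 - 10) = 6
Day 4: max(0, 12 - 10) = 2
Day 5: max(0, 7 - 10) = 0
Day 6: max(0, 12 - 10) = 2
Day 7: max(0, 16 - 10) = 6
Total ADD = 17

17


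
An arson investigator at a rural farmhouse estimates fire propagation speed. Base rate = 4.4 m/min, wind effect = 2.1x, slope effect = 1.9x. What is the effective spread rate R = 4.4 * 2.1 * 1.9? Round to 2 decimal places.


Fire spread rate calculation:
R = R0 * wind_factor * slope_factor
= 4.4 * 2.1 * 1.9
= 9.24 * 1.9
= 17.56 m/min

17.56


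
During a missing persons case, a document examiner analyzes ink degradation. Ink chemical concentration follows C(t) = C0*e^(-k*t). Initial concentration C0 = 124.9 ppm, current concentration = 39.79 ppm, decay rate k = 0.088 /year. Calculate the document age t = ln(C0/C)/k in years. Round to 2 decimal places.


Document age estimation:
C0/C = 124.9 / 39.79 = 3.13898
ln(C0/C) = 1.143898
t = 1.143898 / 0.088 = 13.00 years

13.00


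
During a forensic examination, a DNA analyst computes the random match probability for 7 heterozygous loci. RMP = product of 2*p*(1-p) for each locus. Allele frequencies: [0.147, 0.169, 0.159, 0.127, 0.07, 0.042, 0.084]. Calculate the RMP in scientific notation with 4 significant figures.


Computing RMP for 7 loci:
Locus 1: 2 * 0.147 * 0.853 = 0.250782
Locus 2: 2 * 0.169 * 0.831 = 0.280878
Locus 3: 2 * 0.159 * 0.841 = 0.267438
Locus 4: 2 * 0.127 * 0.873 = 0.221742
Locus 5: 2 * 0.07 * 0.93 = 0.1302
Locus 6: 2 * 0.042 * 0.958 = 0.080472
Locus 7: 2 * 0.084 * 0.916 = 0.153888
RMP = 6.735e-06

6.735e-06


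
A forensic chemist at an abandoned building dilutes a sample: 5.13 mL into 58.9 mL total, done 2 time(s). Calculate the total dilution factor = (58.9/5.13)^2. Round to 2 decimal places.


Dilution factor calculation:
Single dilution = V_total / V_sample = 58.9 / 5.13 ≈ 11.481481
Number of dilutions = 2
Total DF = (58.9 / 5.13)^2 (full precision, rounded at the end) = 131.82

131.82


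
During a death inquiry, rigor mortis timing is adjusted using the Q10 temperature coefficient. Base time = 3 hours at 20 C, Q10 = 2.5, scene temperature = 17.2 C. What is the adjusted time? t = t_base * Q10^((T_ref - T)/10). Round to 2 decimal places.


Rigor mortis time adjustment:
Exponent = (T_ref - T_actual) / 10 = (20 - 17.2) / 10 = 0.28
Q10 factor = 2.5^0.28 = 1.29248
t_adjusted = 3 * 1.29248 = 3.88 hours

3.88


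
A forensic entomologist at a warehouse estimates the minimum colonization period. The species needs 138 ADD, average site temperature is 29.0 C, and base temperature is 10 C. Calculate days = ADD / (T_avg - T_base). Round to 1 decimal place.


Insect development time:
Effective temperature = avg_temp - T_base = 29.0 - 10 = 19.0 C
Days = ADD / effective_temp = 138 / 19.0 = 7.3 days

7.3


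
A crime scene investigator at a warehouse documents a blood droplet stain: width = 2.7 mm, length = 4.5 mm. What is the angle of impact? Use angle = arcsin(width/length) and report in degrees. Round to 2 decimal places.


Blood spatter impact angle calculation:
width / length = 2.7 / 4.5 = 0.6
angle = arcsin(0.6)
angle = 36.87 degrees

36.87


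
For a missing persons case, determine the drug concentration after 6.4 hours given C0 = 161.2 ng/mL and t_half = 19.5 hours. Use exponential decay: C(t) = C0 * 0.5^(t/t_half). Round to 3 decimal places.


Drug concentration decay:
Number of half-lives = t / t_half = 6.4 / 19.5 = 0.328205
Decay factor = 0.5^0.328205 = 0.79652691
C(t) = 161.2 * 0.79652691 = 128.400 ng/mL

128.400


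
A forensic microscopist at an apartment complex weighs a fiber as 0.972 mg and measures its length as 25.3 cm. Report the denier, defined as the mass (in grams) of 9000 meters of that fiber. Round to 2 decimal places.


Denier calculation:
Mass in grams = 0.972 mg / 1000 = 0.000972 g
Length in meters = 25.3 cm / 100 = 0.253 m
Linear density = mass / length = 0.000972 / 0.253 = 0.0038419 g/m
Denier = (g/m) * 9000 = 0.0038419 * 9000 = 34.58

34.58


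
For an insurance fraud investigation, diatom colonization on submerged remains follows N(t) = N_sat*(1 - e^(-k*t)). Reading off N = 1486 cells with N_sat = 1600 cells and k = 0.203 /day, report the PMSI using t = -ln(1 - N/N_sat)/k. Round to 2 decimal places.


PMSI from diatom colonization curve:
N / N_sat = 1486 / 1600 = 0.92875
1 - N/N_sat = 0.07125
ln(1 - N/N_sat) = -2.64156
t = -ln(1 - N/N_sat) / k = -(-2.64156) / 0.203 = 13.01 days

13.01


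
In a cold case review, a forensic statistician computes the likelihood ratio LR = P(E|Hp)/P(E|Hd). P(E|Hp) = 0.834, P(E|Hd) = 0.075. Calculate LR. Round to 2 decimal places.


Likelihood ratio calculation:
LR = P(E|Hp) / P(E|Hd)
LR = 0.834 / 0.075
LR = 11.12

11.12


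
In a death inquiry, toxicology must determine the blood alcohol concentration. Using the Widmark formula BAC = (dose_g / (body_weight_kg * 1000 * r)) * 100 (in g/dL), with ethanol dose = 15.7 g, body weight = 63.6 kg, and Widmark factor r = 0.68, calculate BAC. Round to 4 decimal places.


Applying the Widmark formula:
BAC = (dose_g / (body_wt * 1000 * r)) * 100
Denominator = 63.6 * 1000 * 0.68 = 43248
BAC = (15.7 / 43248) * 100
BAC = 0.0363 g/dL

0.0363


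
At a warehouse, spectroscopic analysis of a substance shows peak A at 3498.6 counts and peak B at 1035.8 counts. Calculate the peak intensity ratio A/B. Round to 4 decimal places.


Spectral peak ratio:
Peak A = 3498.6 counts
Peak B = 1035.8 counts
Ratio = 3498.6 / 1035.8 = 3.3777

3.3777


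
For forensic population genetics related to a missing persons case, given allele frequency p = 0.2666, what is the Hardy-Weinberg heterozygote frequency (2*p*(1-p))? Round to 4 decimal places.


Hardy-Weinberg heterozygote frequency:
q = 1 - p = 1 - 0.2666 = 0.7334
2pq = 2 * 0.2666 * 0.7334 = 0.3910

0.3910


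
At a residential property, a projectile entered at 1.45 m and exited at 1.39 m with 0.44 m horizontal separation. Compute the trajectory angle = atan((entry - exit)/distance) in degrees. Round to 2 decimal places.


Bullet trajectory angle:
Height difference = 1.45 - 1.39 = 0.06 m
angle = atan(0.06 / 0.44)
angle = atan(0.136364)
angle = 7.77 degrees

7.77


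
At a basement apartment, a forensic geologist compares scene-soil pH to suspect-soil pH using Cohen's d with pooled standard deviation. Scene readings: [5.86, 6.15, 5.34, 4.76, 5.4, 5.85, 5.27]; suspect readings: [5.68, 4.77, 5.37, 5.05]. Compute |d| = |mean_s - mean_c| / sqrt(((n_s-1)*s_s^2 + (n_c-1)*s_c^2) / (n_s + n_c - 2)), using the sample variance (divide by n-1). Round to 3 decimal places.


Pooled-variance Cohen's d for soil pH comparison:
Scene mean = 38.63 / 7 = 5.518571
Suspect mean = 20.87 / 4 = 5.2175
Scene sample variance s_s^2 = 0.218048
Suspect sample variance s_c^2 = 0.155158
Pooled variance = ((n_s-1)*s_s^2 + (n_c-1)*s_c^2) / (n_s + n_c - 2) = 0.197085
Pooled SD = sqrt(0.197085) = 0.443943
Mean difference = 0.301071
|d| = |0.301071| / 0.443943 = 0.678

0.678


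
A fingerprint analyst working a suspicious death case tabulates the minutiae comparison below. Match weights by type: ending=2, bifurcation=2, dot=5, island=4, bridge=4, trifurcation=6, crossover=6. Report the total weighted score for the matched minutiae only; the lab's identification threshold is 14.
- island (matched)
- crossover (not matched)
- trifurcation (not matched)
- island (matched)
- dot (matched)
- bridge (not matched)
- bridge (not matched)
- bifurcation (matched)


Weighted minutiae match score:
  island: matched, +4 (running total 4)
  crossover: not matched, +0
  trifurcation: not matched, +0
  island: matched, +4 (running total 8)
  dot: matched, +5 (running total 13)
  bridge: not matched, +0
  bridge: not matched, +0
  bifurcation: matched, +2 (running total 15)
Total score = 15
Threshold = 14; verdict = identification

15


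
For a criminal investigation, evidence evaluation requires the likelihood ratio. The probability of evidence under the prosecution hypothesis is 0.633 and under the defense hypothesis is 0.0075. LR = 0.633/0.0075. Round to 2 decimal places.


Likelihood ratio calculation:
LR = P(E|Hp) / P(E|Hd)
LR = 0.633 / 0.0075
LR = 84.40

84.40


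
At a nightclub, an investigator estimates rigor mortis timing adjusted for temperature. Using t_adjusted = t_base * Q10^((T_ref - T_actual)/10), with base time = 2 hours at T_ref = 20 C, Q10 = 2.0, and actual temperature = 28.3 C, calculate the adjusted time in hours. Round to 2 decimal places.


Rigor mortis time adjustment:
Exponent = (T_ref - T_actual) / 10 = (20 - 28.3) / 10 = -0.83
Q10 factor = 2.0^-0.83 = 0.56253
t_adjusted = 2 * 0.56253 = 1.13 hours

1.13


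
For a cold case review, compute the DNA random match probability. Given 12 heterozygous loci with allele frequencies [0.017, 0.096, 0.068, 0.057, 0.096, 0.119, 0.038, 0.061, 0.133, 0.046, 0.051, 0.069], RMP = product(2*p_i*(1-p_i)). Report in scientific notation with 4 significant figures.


Computing RMP for 12 loci:
Locus 1: 2 * 0.017 * 0.983 = 0.033422
Locus 2: 2 * 0.096 * 0.904 = 0.173568
Locus 3: 2 * 0.068 * 0.932 = 0.126752
Locus 4: 2 * 0.057 * 0.943 = 0.107502
Locus 5: 2 * 0.096 * 0.904 = 0.173568
Locus 6: 2 * 0.119 * 0.881 = 0.209678
Locus 7: 2 * 0.038 * 0.962 = 0.073112
Locus 8: 2 * 0.061 * 0.939 = 0.114558
Locus 9: 2 * 0.133 * 0.867 = 0.230622
Locus 10: 2 * 0.046 * 0.954 = 0.087768
Locus 11: 2 * 0.051 * 0.949 = 0.096798
Locus 12: 2 * 0.069 * 0.931 = 0.128478
RMP = 6.065e-12

6.065e-12


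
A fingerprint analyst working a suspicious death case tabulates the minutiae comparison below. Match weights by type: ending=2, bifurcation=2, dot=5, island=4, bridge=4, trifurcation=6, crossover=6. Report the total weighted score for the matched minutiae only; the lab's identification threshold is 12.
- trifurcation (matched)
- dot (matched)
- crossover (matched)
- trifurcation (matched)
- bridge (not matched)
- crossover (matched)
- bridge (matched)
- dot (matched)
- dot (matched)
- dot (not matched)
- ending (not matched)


Weighted minutiae match score:
  trifurcation: matched, +6 (running total 6)
  dot: matched, +5 (running total 11)
  crossover: matched, +6 (running total 17)
  trifurcation: matched, +6 (running total 23)
  bridge: not matched, +0
  crossover: matched, +6 (running total 29)
  bridge: matched, +4 (running total 33)
  dot: matched, +5 (running total 38)
  dot: matched, +5 (running total 43)
  dot: not matched, +0
  ending: not matched, +0
Total score = 43
Threshold = 12; verdict = identification

43


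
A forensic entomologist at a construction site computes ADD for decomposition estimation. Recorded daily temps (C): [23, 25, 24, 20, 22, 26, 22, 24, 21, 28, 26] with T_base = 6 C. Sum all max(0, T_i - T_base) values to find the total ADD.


Computing ADD day by day:
Day 1: max(0, 23 - 6) = 17
Day 2: max(0, 25 - 6) = 19
Day 3: max(0, 24 - 6) = 18
Day 4: max(0, 20 - 6) = 14
Day 5: max(0, 22 - 6) = 16
Day 6: max(0, 26 - 6) = 20
Day 7: max(0, 22 - 6) = 16
Day 8: max(0, 24 - 6) = 18
Day 9: max(0, 21 - 6) = 15
Day 10: max(0, 28 - 6) = 22
Day 11: max(0, 26 - 6) = 20
Total ADD = 195

195


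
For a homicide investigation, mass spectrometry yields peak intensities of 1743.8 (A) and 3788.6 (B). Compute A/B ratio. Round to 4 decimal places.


Spectral peak ratio:
Peak A = 1743.8 counts
Peak B = 3788.6 counts
Ratio = 1743.8 / 3788.6 = 0.4603

0.4603


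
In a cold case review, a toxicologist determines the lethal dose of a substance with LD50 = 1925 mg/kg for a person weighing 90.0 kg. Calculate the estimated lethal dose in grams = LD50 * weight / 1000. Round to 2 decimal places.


Lethal dose calculation:
Lethal dose = LD50 * body_weight / 1000
= 1925 * 90.0 / 1000
= 173250 / 1000
= 173.25 g

173.25


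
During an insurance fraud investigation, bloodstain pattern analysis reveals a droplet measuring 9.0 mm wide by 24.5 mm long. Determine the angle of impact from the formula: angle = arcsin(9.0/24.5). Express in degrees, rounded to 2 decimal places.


Blood spatter impact angle calculation:
width / length = 9.0 / 24.5 = 0.367347
angle = arcsin(0.367347)
angle = 21.55 degrees

21.55


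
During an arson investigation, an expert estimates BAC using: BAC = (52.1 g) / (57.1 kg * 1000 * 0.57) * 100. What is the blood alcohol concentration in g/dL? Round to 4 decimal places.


Applying the Widmark formula:
BAC = (dose_g / (body_wt * 1000 * r)) * 100
Denominator = 57.1 * 1000 * 0.57 = 32547
BAC = (52.1 / 32547) * 100
BAC = 0.1601 g/dL

0.1601


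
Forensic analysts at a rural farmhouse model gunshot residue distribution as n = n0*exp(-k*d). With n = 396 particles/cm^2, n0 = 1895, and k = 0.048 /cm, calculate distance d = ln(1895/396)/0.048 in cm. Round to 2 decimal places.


GSR distance calculation:
n0/n = 1895 / 396 = 4.785354
ln(n0/n) = 1.56556
d = 1.56556 / 0.048 = 32.62 cm

32.62


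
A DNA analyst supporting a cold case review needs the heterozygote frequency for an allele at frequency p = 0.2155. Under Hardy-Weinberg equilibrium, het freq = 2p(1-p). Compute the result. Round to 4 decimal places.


Hardy-Weinberg heterozygote frequency:
q = 1 - p = 1 - 0.2155 = 0.7845
2pq = 2 * 0.2155 * 0.7845 = 0.3381

0.3381


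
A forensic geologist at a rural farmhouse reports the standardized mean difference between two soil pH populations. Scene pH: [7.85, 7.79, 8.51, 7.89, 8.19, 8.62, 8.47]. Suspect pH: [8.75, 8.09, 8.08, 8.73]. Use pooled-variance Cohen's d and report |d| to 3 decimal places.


Pooled-variance Cohen's d for soil pH comparison:
Scene mean = 57.32 / 7 = 8.188571
Suspect mean = 33.65 / 4 = 8.4125
Scene sample variance s_s^2 = 0.121881
Suspect sample variance s_c^2 = 0.143092
Pooled variance = ((n_s-1)*s_s^2 + (n_c-1)*s_c^2) / (n_s + n_c - 2) = 0.128951
Pooled SD = sqrt(0.128951) = 0.359097
Mean difference = -0.223929
|d| = |-0.223929| / 0.359097 = 0.624

0.624


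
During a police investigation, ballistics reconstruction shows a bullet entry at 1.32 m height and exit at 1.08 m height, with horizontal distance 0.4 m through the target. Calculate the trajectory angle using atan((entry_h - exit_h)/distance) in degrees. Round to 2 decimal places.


Bullet trajectory angle:
Height difference = 1.32 - 1.08 = 0.24 m
angle = atan(0.24 / 0.4)
angle = atan(0.6)
angle = 30.96 degrees

30.96


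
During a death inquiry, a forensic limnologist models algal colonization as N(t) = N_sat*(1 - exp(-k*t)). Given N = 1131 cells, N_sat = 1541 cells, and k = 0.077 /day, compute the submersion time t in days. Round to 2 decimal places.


PMSI from diatom colonization curve:
N / N_sat = 1131 / 1541 = 0.733939
1 - N/N_sat = 0.266061
ln(1 - N/N_sat) = -1.32403
t = -ln(1 - N/N_sat) / k = -(-1.32403) / 0.077 = 17.20 days

17.20


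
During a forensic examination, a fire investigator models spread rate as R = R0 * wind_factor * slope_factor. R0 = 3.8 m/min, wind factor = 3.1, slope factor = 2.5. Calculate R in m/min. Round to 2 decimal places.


Fire spread rate calculation:
R = R0 * wind_factor * slope_factor
= 3.8 * 3.1 * 2.5
= 11.78 * 2.5
= 29.45 m/min

29.45


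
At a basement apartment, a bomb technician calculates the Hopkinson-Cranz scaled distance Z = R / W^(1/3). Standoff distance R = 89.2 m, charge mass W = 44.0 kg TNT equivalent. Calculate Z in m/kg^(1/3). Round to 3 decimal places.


Scaled distance calculation:
W^(1/3) = 44.0^(1/3) = 3.530348
Z = R / W^(1/3) = 89.2 / 3.530348
Z = 25.267 m/kg^(1/3)

25.267


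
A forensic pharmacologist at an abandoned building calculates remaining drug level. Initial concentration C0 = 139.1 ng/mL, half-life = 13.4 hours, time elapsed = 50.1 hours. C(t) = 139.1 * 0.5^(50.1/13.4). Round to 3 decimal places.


Drug concentration decay:
Number of half-lives = t / t_half = 50.1 / 13.4 = 3.738806
Decay factor = 0.5^3.738806 = 0.07490439
C(t) = 139.1 * 0.07490439 = 10.419 ng/mL

10.419


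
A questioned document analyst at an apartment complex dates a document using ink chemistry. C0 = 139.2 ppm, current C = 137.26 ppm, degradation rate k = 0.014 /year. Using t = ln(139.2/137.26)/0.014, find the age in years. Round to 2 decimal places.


Document age estimation:
C0/C = 139.2 / 137.26 = 1.014134
ln(C0/C) = 0.014035
t = 0.014035 / 0.014 = 1.00 years

1.00


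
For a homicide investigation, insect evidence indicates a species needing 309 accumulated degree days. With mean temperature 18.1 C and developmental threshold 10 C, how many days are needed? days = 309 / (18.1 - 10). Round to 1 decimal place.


Insect development time:
Effective temperature = avg_temp - T_base = 18.1 - 10 = 8.1 C
Days = ADD / effective_temp = 309 / 8.1 = 38.1 days

38.1


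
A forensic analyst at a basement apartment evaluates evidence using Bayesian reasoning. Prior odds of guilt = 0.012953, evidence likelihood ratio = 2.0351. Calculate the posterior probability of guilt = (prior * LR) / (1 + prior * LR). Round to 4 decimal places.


Bayesian evidence evaluation:
Posterior odds = prior_odds * LR = 0.012953 * 2.0351 = 0.02636065
Posterior probability = posterior_odds / (1 + posterior_odds)
= 0.02636065 / (1 + 0.02636065)
= 0.02636065 / 1.02636065
= 0.0257

0.0257


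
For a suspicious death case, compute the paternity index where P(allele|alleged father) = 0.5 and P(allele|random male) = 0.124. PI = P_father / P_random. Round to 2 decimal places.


Paternity Index calculation:
PI = P(allele|father) / P(allele|random)
PI = 0.5 / 0.124
PI = 4.03

4.03


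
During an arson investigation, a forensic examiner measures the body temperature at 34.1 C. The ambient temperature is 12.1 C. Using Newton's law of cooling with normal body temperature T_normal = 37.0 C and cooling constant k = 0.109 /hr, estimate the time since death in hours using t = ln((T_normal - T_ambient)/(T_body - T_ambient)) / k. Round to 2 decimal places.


Using Newton's law of cooling:
t = ln((T_normal - T_ambient) / (T_body - T_ambient)) / k
T_normal - T_ambient = 24.9
T_body - T_ambient = 22.0
Ratio = 1.131818
ln(ratio) = 0.123825
t = 0.123825 / 0.109 = 1.14 hours

1.14


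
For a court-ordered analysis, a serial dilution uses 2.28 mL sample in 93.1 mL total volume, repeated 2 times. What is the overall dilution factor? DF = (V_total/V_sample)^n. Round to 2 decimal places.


Dilution factor calculation:
Single dilution = V_total / V_sample = 93.1 / 2.28 ≈ 40.833333
Number of dilutions = 2
Total DF = (93.1 / 2.28)^2 (full precision, rounded at the end) = 1667.36

1667.36


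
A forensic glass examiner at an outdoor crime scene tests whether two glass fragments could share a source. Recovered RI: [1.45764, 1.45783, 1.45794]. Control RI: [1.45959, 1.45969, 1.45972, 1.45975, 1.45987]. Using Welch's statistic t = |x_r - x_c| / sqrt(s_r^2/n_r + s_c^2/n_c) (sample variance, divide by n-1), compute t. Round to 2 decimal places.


Welch's t-criterion for glass RI comparison:
Recovered mean = sum / n_r = 4.37341 / 3 = 1.4578033
Control mean = sum / n_c = 7.29862 / 5 = 1.459724
Recovered sample variance s_r^2 = 2.30333e-08
Control sample variance s_c^2 = 1.028e-08
Welch SE (unpooled) = sqrt(s_r^2/n_r + s_c^2/n_c) = sqrt(7.67778e-09 + 2.056e-09) = sqrt(9.73378e-09) = 9.86599e-05
|mean_r - mean_c| = 0.00192067
t = 0.00192067 / 9.86599e-05 = 19.47

19.47


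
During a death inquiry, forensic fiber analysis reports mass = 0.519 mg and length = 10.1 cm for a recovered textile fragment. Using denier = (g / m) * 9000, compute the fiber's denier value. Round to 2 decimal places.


Denier calculation:
Mass in grams = 0.519 mg / 1000 = 0.000519 g
Length in meters = 10.1 cm / 100 = 0.101 m
Linear density = mass / length = 0.000519 / 0.101 = 0.00513861 g/m
Denier = (g/m) * 9000 = 0.00513861 * 9000 = 46.25

46.25


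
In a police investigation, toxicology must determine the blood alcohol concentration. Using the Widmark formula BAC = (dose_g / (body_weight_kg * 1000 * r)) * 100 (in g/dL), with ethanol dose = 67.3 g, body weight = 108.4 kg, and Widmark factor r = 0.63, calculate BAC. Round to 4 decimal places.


Applying the Widmark formula:
BAC = (dose_g / (body_wt * 1000 * r)) * 100
Denominator = 108.4 * 1000 * 0.63 = 68292
BAC = (67.3 / 68292) * 100
BAC = 0.0985 g/dL

0.0985


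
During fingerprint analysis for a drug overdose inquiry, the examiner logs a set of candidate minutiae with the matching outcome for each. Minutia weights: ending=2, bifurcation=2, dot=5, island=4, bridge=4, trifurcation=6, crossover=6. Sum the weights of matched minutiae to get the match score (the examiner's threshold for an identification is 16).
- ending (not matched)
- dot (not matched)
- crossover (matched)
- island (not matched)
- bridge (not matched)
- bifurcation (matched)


Weighted minutiae match score:
  ending: not matched, +0
  dot: not matched, +0
  crossover: matched, +6 (running total 6)
  island: not matched, +0
  bridge: not matched, +0
  bifurcation: matched, +2 (running total 8)
Total score = 8
Threshold = 16; verdict = inconclusive

8


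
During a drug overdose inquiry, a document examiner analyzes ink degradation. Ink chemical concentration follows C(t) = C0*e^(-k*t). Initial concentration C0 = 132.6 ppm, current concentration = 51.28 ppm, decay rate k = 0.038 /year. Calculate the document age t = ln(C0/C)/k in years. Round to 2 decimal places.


Document age estimation:
C0/C = 132.6 / 51.28 = 2.585803
ln(C0/C) = 0.950036
t = 0.950036 / 0.038 = 25.00 years

25.00


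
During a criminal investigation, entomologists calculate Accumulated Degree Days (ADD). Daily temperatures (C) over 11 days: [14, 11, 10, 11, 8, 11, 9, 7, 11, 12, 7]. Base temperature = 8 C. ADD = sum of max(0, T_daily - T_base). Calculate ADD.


Computing ADD day by day:
Day 1: max(0, 14 - 8) = 6
Day 2: max(0, 11 - 8) = 3
Day 3: max(0, 10 - 8) = 2
Day 4: max(0, 11 - 8) = 3
Day 5: max(0, 8 - 8) = 0
Day 6: max(0, 11 - 8) = 3
Day 7: max(0, 9 - 8) = 1
Day 8: max(0, 7 - 8) = 0
Day 9: max(0, 11 - 8) = 3
Day 10: max(0, 12 - 8) = 4
Day 11: max(0, 7 - 8) = 0
Total ADD = 25

25


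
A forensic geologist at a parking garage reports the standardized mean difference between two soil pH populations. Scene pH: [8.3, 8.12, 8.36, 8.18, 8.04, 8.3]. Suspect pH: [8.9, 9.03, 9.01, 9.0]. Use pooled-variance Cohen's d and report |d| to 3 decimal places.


Pooled-variance Cohen's d for soil pH comparison:
Scene mean = 49.3 / 6 = 8.216667
Suspect mean = 35.94 / 4 = 8.985
Scene sample variance s_s^2 = 0.015267
Suspect sample variance s_c^2 = 0.003367
Pooled variance = ((n_s-1)*s_s^2 + (n_c-1)*s_c^2) / (n_s + n_c - 2) = 0.010804
Pooled SD = sqrt(0.010804) = 0.103942
Mean difference = -0.768333
|d| = |-0.768333| / 0.103942 = 7.392

7.392


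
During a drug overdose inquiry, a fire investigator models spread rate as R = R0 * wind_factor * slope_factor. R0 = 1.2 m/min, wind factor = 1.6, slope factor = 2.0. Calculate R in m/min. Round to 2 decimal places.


Fire spread rate calculation:
R = R0 * wind_factor * slope_factor
= 1.2 * 1.6 * 2.0
= 1.92 * 2.0
= 3.84 m/min

3.84


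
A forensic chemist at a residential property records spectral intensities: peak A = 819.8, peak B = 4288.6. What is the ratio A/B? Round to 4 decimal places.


Spectral peak ratio:
Peak A = 819.8 counts
Peak B = 4288.6 counts
Ratio = 819.8 / 4288.6 = 0.1912

0.1912


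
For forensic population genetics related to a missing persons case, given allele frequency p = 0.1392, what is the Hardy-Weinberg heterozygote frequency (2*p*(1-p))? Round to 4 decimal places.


Hardy-Weinberg heterozygote frequency:
q = 1 - p = 1 - 0.1392 = 0.8608
2pq = 2 * 0.1392 * 0.8608 = 0.2396

0.2396


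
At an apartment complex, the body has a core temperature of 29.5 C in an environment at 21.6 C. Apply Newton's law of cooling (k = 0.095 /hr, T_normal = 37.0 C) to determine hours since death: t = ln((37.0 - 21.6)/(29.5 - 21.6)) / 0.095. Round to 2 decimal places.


Using Newton's law of cooling:
t = ln((T_normal - T_ambient) / (T_body - T_ambient)) / k
T_normal - T_ambient = 15.4
T_body - T_ambient = 7.9
Ratio = 1.949367
ln(ratio) = 0.667505
t = 0.667505 / 0.095 = 7.03 hours

7.03


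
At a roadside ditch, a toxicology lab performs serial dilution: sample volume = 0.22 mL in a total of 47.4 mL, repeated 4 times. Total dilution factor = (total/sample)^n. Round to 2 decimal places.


Dilution factor calculation:
Single dilution = V_total / V_sample = 47.4 / 0.22 ≈ 215.454545
Number of dilutions = 4
Total DF = (47.4 / 0.22)^4 (full precision, rounded at the end) = 2154877782.26

2154877782.26


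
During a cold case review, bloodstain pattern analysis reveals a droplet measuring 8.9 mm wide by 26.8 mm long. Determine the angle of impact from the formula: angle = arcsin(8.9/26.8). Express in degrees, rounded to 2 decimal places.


Blood spatter impact angle calculation:
width / length = 8.9 / 26.8 = 0.33209
angle = arcsin(0.33209)
angle = 19.40 degrees

19.40


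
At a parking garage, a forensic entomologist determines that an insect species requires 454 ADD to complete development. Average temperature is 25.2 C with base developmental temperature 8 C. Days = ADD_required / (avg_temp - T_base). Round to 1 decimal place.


Insect development time:
Effective temperature = avg_temp - T_base = 25.2 - 8 = 17.2 C
Days = ADD / effective_temp = 454 / 17.2 = 26.4 days

26.4


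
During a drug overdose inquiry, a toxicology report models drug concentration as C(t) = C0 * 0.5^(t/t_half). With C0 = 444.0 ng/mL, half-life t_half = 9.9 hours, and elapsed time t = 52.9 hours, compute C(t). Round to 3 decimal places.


Drug concentration decay:
Number of half-lives = t / t_half = 52.9 / 9.9 = 5.343434
Decay factor = 0.5^5.343434 = 0.02463009
C(t) = 444.0 * 0.02463009 = 10.936 ng/mL

10.936


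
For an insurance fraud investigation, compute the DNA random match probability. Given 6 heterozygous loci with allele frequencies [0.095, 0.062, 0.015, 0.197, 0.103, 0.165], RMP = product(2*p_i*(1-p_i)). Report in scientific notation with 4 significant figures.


Computing RMP for 6 loci:
Locus 1: 2 * 0.095 * 0.905 = 0.17195
Locus 2: 2 * 0.062 * 0.938 = 0.116312
Locus 3: 2 * 0.015 * 0.985 = 0.02955
Locus 4: 2 * 0.197 * 0.803 = 0.316382
Locus 5: 2 * 0.103 * 0.897 = 0.184782
Locus 6: 2 * 0.165 * 0.835 = 0.27555
RMP = 9.520e-06

9.520e-06


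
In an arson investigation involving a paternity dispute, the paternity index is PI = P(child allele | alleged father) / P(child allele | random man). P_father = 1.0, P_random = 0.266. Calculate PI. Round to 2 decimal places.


Paternity Index calculation:
PI = P(allele|father) / P(allele|random)
PI = 1.0 / 0.266
PI = 3.76

3.76


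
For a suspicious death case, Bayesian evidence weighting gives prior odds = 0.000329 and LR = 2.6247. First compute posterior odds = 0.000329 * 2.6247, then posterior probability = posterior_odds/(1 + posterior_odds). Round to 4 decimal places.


Bayesian evidence evaluation:
Posterior odds = prior_odds * LR = 0.000329 * 2.6247 = 0.0008635263
Posterior probability = posterior_odds / (1 + posterior_odds)
= 0.0008635263 / (1 + 0.0008635263)
= 0.0008635263 / 1.0008635263
= 0.0009

0.0009


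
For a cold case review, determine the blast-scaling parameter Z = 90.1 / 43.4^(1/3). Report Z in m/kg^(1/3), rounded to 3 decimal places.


Scaled distance calculation:
W^(1/3) = 43.4^(1/3) = 3.514228
Z = R / W^(1/3) = 90.1 / 3.514228
Z = 25.639 m/kg^(1/3)

25.639


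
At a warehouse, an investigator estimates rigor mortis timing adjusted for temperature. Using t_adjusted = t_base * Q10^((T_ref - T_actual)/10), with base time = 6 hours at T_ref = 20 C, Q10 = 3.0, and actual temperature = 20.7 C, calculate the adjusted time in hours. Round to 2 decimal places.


Rigor mortis time adjustment:
Exponent = (T_ref - T_actual) / 10 = (20 - 20.7) / 10 = -0.07
Q10 factor = 3.0^-0.07 = 0.92598
t_adjusted = 6 * 0.92598 = 5.56 hours

5.56


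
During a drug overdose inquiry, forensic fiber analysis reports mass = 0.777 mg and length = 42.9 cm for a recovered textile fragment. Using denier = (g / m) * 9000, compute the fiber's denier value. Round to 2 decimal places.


Denier calculation:
Mass in grams = 0.777 mg / 1000 = 0.000777 g
Length in meters = 42.9 cm / 100 = 0.429 m
Linear density = mass / length = 0.000777 / 0.429 = 0.00181119 g/m
Denier = (g/m) * 9000 = 0.00181119 * 9000 = 16.30

16.30


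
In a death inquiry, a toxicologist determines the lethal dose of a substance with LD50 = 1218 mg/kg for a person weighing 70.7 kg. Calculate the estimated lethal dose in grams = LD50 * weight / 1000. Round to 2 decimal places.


Lethal dose calculation:
Lethal dose = LD50 * body_weight / 1000
= 1218 * 70.7 / 1000
= 86112.6 / 1000
= 86.11 g

86.11


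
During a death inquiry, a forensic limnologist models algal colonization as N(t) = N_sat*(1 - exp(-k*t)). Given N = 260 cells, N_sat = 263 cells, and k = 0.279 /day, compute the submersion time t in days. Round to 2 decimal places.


PMSI from diatom colonization curve:
N / N_sat = 260 / 263 = 0.988593
1 - N/N_sat = 0.011407
ln(1 - N/N_sat) = -4.473528
t = -ln(1 - N/N_sat) / k = -(-4.473528) / 0.279 = 16.03 days

16.03
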